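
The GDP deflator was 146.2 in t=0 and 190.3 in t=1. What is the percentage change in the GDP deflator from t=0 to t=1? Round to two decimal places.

Change = (190.3 − 146.2) / 146.2 × 100
       = 44.1 / 146.2 × 100 = 30.1642%

30.16%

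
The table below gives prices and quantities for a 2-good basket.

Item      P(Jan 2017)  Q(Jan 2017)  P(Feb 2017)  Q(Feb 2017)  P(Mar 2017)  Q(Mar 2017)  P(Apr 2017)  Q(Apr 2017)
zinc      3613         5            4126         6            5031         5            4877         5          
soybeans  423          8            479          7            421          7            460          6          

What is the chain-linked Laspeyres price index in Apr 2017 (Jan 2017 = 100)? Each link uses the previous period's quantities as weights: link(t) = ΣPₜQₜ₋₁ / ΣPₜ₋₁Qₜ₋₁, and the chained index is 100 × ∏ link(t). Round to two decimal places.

132.05

Link Jan 2017→Feb 2017:
ΣP(Feb 2017)Q(Jan 2017) = 4126×5 + 479×8 = 20630 + 3832 = 24462
ΣP(Jan 2017)Q(Jan 2017) = 3613×5 + 423×8 = 18065 + 3384 = 21449
link = 24462/21449 = 1.140473
Link Feb 2017→Mar 2017:
ΣP(Mar 2017)Q(Feb 2017) = 5031×6 + 421×7 = 30186 + 2947 = 33133
ΣP(Feb 2017)Q(Feb 2017) = 4126×6 + 479×7 = 24756 + 3353 = 28109
link = 33133/28109 = 1.178733
Link Mar 2017→Apr 2017:
ΣP(Apr 2017)Q(Mar 2017) = 4877×5 + 460×7 = 24385 + 3220 = 27605
ΣP(Mar 2017)Q(Mar 2017) = 5031×5 + 421×7 = 25155 + 2947 = 28102
link = 27605/28102 = 0.982314
Chained index = 100 × 1.140473 × 1.178733 × 0.982314 = 132.0538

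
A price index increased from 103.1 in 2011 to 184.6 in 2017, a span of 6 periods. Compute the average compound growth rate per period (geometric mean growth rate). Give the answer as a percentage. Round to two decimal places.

Growth factor = (184.6/103.1)^(1/6) = (1.790495)^(1/6) = 1.101951
Growth rate = 1.101951 − 1 = 0.101951 = 10.1951%

10.20%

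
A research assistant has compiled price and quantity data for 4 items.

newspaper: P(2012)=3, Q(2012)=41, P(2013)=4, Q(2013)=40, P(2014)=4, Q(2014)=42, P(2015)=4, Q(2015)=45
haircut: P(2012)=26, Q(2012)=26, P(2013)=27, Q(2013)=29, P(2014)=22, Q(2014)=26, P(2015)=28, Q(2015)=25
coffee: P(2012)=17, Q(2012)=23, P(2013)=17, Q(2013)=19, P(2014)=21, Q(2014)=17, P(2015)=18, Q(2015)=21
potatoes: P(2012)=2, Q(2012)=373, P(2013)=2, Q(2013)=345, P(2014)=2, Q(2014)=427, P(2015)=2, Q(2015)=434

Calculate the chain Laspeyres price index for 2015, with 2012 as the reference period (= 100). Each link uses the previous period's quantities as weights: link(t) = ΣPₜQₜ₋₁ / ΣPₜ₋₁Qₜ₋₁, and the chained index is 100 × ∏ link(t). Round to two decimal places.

Link 2012→2013:
ΣP(2013)Q(2012) = 4×41 + 27×26 + 17×23 + 2×373 = 164 + 702 + 391 + 746 = 2003
ΣP(2012)Q(2012) = 3×41 + 26×26 + 17×23 + 2×373 = 123 + 676 + 391 + 746 = 1936
link = 2003/1936 = 1.034607
Link 2013→2014:
ΣP(2014)Q(2013) = 4×40 + 22×29 + 21×19 + 2×345 = 160 + 638 + 399 + 690 = 1887
ΣP(2013)Q(2013) = 4×40 + 27×29 + 17×19 + 2×345 = 160 + 783 + 323 + 690 = 1956
link = 1887/1956 = 0.964724
Link 2014→2015:
ΣP(2015)Q(2014) = 4×42 + 28×26 + 18×17 + 2×427 = 168 + 728 + 306 + 854 = 2056
ΣP(2014)Q(2014) = 4×42 + 22×26 + 21×17 + 2×427 = 168 + 572 + 357 + 854 = 1951
link = 2056/1951 = 1.053819
Chained index = 100 × 1.034607 × 0.964724 × 1.053819 = 105.1827

105.18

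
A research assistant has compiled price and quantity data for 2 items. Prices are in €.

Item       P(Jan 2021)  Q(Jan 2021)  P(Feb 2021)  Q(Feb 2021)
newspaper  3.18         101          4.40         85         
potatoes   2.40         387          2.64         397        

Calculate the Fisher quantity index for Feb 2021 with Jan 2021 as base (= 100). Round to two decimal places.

Laspeyres component (base-period weights):
ΣP(Jan 2021)Q(Feb 2021) = 3.18×85 + 2.40×397 = 270.3 + 952.8 = 1223.1
ΣP(Jan 2021)Q(Jan 2021) = 3.18×101 + 2.40×387 = 321.18 + 928.8 = 1249.98
L = 1223.1 / 1249.98 × 100 = 97.8496
Paasche component (current-period weights):
ΣP(Feb 2021)Q(Feb 2021) = 4.40×85 + 2.64×397 = 374 + 1048.08 = 1422.08
ΣP(Feb 2021)Q(Jan 2021) = 4.40×101 + 2.64×387 = 444.4 + 1021.68 = 1466.08
P = 1422.08 / 1466.08 × 100 = 96.9988
Fisher = √(L × P) = √(97.8496 × 96.9988) = 97.4233

97.42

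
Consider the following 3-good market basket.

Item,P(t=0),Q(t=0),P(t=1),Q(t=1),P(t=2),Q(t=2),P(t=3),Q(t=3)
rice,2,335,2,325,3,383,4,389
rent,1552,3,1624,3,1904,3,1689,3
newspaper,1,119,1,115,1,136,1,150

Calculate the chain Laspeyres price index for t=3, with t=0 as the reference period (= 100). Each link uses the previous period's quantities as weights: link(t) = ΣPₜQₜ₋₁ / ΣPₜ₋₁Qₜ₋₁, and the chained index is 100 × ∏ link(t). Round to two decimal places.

120.76

Link t=0→t=1:
ΣP(t=1)Q(t=0) = 2×335 + 1624×3 + 1×119 = 670 + 4872 + 119 = 5661
ΣP(t=0)Q(t=0) = 2×335 + 1552×3 + 1×119 = 670 + 4656 + 119 = 5445
link = 5661/5445 = 1.039669
Link t=1→t=2:
ΣP(t=2)Q(t=1) = 3×325 + 1904×3 + 1×115 = 975 + 5712 + 115 = 6802
ΣP(t=1)Q(t=1) = 2×325 + 1624×3 + 1×115 = 650 + 4872 + 115 = 5637
link = 6802/5637 = 1.206670
Link t=2→t=3:
ΣP(t=3)Q(t=2) = 4×383 + 1689×3 + 1×136 = 1532 + 5067 + 136 = 6735
ΣP(t=2)Q(t=2) = 3×383 + 1904×3 + 1×136 = 1149 + 5712 + 136 = 6997
link = 6735/6997 = 0.962555
Chained index = 100 × 1.039669 × 1.206670 × 0.962555 = 120.7562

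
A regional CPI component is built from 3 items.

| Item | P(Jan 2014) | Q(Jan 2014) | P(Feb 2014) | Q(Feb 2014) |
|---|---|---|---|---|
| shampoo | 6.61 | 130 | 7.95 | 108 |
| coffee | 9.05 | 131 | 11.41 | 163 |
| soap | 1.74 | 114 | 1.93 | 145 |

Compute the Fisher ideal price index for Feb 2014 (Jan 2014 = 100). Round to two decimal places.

122.66

Laspeyres component (base-period weights):
ΣP(Feb 2014)Q(Jan 2014) = 7.95×130 + 11.41×131 + 1.93×114 = 1033.5 + 1494.71 + 220.02 = 2748.23
ΣP(Jan 2014)Q(Jan 2014) = 6.61×130 + 9.05×131 + 1.74×114 = 859.3 + 1185.55 + 198.36 = 2243.21
L = 2748.23 / 2243.21 × 100 = 122.5133
Paasche component (current-period weights):
ΣP(Feb 2014)Q(Feb 2014) = 7.95×108 + 11.41×163 + 1.93×145 = 858.6 + 1859.83 + 279.85 = 2998.28
ΣP(Jan 2014)Q(Feb 2014) = 6.61×108 + 9.05×163 + 1.74×145 = 713.88 + 1475.15 + 252.3 = 2441.33
P = 2998.28 / 2441.33 × 100 = 122.8134
Fisher = √(L × P) = √(122.5133 × 122.8134) = 122.6632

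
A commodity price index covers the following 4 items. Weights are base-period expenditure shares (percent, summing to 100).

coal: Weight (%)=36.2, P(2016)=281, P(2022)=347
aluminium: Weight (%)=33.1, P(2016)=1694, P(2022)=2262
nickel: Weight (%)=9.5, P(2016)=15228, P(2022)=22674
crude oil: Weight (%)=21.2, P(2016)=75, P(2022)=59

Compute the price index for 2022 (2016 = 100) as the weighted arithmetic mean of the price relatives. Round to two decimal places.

coal: 36.2 × (347/281) = 36.2 × 1.234875 = 44.7025
aluminium: 33.1 × (2262/1694) = 33.1 × 1.335301 = 44.1985
nickel: 9.5 × (22674/15228) = 9.5 × 1.488968 = 14.1452
crude oil: 21.2 × (59/75) = 21.2 × 0.786667 = 16.6773
Index = Σ wᵢ·(p₁ᵢ/p₀ᵢ) = 44.7025 + 44.1985 + 14.1452 + 16.6773 = 119.7235

119.72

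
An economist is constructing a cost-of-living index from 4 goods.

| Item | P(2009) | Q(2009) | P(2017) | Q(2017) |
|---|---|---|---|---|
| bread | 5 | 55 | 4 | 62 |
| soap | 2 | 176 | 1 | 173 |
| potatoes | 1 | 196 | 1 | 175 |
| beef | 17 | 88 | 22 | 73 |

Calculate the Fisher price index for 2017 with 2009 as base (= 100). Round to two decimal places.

107.63

Laspeyres component (base-period weights):
ΣP(2017)Q(2009) = 4×55 + 1×176 + 1×196 + 22×88 = 220 + 176 + 196 + 1936 = 2528
ΣP(2009)Q(2009) = 5×55 + 2×176 + 1×196 + 17×88 = 275 + 352 + 196 + 1496 = 2319
L = 2528 / 2319 × 100 = 109.0125
Paasche component (current-period weights):
ΣP(2017)Q(2017) = 4×62 + 1×173 + 1×175 + 22×73 = 248 + 173 + 175 + 1606 = 2202
ΣP(2009)Q(2017) = 5×62 + 2×173 + 1×175 + 17×73 = 310 + 346 + 175 + 1241 = 2072
P = 2202 / 2072 × 100 = 106.2741
Fisher = √(L × P) = √(109.0125 × 106.2741) = 107.6346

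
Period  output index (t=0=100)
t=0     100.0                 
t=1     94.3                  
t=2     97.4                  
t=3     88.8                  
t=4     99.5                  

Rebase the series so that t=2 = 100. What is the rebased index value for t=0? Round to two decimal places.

102.67

Rebased(t=0) = 100.0 / 97.4 × 100 = 102.6694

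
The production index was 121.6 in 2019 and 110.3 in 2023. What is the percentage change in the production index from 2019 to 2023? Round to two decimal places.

-9.29%

Change = (110.3 − 121.6) / 121.6 × 100
       = -11.3 / 121.6 × 100 = -9.2928%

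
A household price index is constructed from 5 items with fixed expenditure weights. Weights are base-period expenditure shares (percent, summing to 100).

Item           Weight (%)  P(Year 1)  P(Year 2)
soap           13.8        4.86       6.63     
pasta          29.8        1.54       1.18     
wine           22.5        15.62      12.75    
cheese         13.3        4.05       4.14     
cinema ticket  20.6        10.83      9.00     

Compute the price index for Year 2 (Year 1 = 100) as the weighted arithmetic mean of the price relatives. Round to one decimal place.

soap: 13.8 × (6.63/4.86) = 13.8 × 1.364198 = 18.8259
pasta: 29.8 × (1.18/1.54) = 29.8 × 0.766234 = 22.8338
wine: 22.5 × (12.75/15.62) = 22.5 × 0.816261 = 18.3659
cheese: 13.3 × (4.14/4.05) = 13.3 × 1.022222 = 13.5956
cinema ticket: 20.6 × (9.00/10.83) = 20.6 × 0.831025 = 17.1191
Index = Σ wᵢ·(p₁ᵢ/p₀ᵢ) = 18.8259 + 22.8338 + 18.3659 + 13.5956 + 17.1191 = 90.7402

90.7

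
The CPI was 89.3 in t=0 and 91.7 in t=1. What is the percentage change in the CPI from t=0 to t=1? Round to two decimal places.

Change = (91.7 − 89.3) / 89.3 × 100
       = 2.4 / 89.3 × 100 = 2.6876%

2.69%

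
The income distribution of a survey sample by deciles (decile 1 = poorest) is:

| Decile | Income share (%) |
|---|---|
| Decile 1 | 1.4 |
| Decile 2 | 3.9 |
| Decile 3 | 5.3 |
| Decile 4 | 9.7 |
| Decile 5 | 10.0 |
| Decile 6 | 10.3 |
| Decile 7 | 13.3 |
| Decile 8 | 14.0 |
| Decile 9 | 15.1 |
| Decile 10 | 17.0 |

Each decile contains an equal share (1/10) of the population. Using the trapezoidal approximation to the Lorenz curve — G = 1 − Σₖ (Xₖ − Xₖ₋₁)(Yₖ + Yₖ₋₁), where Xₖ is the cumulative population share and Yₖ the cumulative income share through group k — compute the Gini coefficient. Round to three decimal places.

0.273

Cumulative income shares Yₖ: 0.0140, 0.0530, 0.1060, 0.2030, 0.3030, 0.4060, 0.5390, 0.6790, 0.8300, 1.0000
Σ (Xₖ−Xₖ₋₁)(Yₖ+Yₖ₋₁) = (1/10)(0.0140+0.0000) + (1/10)(0.0530+0.0140) + (1/10)(0.1060+0.0530) + (1/10)(0.2030+0.1060) + (1/10)(0.3030+0.2030) + (1/10)(0.4060+0.3030) + (1/10)(0.5390+0.4060) + (1/10)(0.6790+0.5390) + (1/10)(0.8300+0.6790) + (1/10)(1.0000+0.8300)
  = 0.0014 + 0.0067 + 0.0159 + 0.0309 + 0.0506 + 0.0709 + 0.0945 + 0.1218 + 0.1509 + 0.1830 = 0.7266
G = 1 − 0.7266 = 0.2734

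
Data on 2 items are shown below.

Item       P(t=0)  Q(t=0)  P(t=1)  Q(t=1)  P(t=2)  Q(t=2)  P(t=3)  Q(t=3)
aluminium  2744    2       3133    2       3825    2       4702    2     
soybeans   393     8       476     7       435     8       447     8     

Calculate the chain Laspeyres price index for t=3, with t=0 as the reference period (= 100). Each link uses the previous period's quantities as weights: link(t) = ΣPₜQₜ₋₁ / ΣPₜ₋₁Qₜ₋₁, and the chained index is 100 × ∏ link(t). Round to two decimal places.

Link t=0→t=1:
ΣP(t=1)Q(t=0) = 3133×2 + 476×8 = 6266 + 3808 = 10074
ΣP(t=0)Q(t=0) = 2744×2 + 393×8 = 5488 + 3144 = 8632
link = 10074/8632 = 1.167053
Link t=1→t=2:
ΣP(t=2)Q(t=1) = 3825×2 + 435×7 = 7650 + 3045 = 10695
ΣP(t=1)Q(t=1) = 3133×2 + 476×7 = 6266 + 3332 = 9598
link = 10695/9598 = 1.114295
Link t=2→t=3:
ΣP(t=3)Q(t=2) = 4702×2 + 447×8 = 9404 + 3576 = 12980
ΣP(t=2)Q(t=2) = 3825×2 + 435×8 = 7650 + 3480 = 11130
link = 12980/11130 = 1.166217
Chained index = 100 × 1.167053 × 1.114295 × 1.166217 = 151.6597

151.66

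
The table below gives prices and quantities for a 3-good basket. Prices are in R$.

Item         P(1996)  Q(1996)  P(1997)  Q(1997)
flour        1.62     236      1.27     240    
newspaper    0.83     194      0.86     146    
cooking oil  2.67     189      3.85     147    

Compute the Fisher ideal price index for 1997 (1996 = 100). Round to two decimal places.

Laspeyres component (base-period weights):
ΣP(1997)Q(1996) = 1.27×236 + 0.86×194 + 3.85×189 = 299.72 + 166.84 + 727.65 = 1194.21
ΣP(1996)Q(1996) = 1.62×236 + 0.83×194 + 2.67×189 = 382.32 + 161.02 + 504.63 = 1047.97
L = 1194.21 / 1047.97 × 100 = 113.9546
Paasche component (current-period weights):
ΣP(1997)Q(1997) = 1.27×240 + 0.86×146 + 3.85×147 = 304.8 + 125.56 + 565.95 = 996.31
ΣP(1996)Q(1997) = 1.62×240 + 0.83×146 + 2.67×147 = 388.8 + 121.18 + 392.49 = 902.47
P = 996.31 / 902.47 × 100 = 110.3981
Fisher = √(L × P) = √(113.9546 × 110.3981) = 112.1623

112.16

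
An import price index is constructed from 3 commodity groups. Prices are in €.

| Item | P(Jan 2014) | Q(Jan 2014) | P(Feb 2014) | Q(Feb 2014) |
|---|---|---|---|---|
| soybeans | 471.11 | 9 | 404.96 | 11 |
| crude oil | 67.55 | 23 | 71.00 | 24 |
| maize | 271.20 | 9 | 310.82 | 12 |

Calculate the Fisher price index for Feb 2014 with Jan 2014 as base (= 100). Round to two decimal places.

98.19

Laspeyres component (base-period weights):
ΣP(Feb 2014)Q(Jan 2014) = 404.96×9 + 71.00×23 + 310.82×9 = 3644.64 + 1633 + 2797.38 = 8075.02
ΣP(Jan 2014)Q(Jan 2014) = 471.11×9 + 67.55×23 + 271.20×9 = 4239.99 + 1553.65 + 2440.8 = 8234.44
L = 8075.02 / 8234.44 × 100 = 98.0640
Paasche component (current-period weights):
ΣP(Feb 2014)Q(Feb 2014) = 404.96×11 + 71.00×24 + 310.82×12 = 4454.56 + 1704 + 3729.84 = 9888.4
ΣP(Jan 2014)Q(Feb 2014) = 471.11×11 + 67.55×24 + 271.20×12 = 5182.21 + 1621.2 + 3254.4 = 10057.81
P = 9888.4 / 10057.81 × 100 = 98.3156
Fisher = √(L × P) = √(98.0640 × 98.3156) = 98.1897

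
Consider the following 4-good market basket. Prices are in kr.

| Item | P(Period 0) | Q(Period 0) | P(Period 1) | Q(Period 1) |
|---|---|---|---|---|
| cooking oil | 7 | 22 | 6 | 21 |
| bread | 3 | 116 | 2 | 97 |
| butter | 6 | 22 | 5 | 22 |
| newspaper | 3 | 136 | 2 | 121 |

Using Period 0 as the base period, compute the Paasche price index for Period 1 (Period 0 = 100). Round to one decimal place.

72.0

Paasche price index uses current-period quantities as weights.
ΣP(Period 1)·Q(Period 1) = 6×21 + 2×97 + 5×22 + 2×121 = 126 + 194 + 110 + 242 = 672
ΣP(Period 0)·Q(Period 1) = 7×21 + 3×97 + 6×22 + 3×121 = 147 + 291 + 132 + 363 = 933
Index = 672 / 933 × 100 = 72.0257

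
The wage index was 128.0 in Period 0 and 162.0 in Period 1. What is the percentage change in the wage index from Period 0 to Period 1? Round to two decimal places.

Change = (162.0 − 128.0) / 128.0 × 100
       = 34.0 / 128.0 × 100 = 26.5625%

26.56%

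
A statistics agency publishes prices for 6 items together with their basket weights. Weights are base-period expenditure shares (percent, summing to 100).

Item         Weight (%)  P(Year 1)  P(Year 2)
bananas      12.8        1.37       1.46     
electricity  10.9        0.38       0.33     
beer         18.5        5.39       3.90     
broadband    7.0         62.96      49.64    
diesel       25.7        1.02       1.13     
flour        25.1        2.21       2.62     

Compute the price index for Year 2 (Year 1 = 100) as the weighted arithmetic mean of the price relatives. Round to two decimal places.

bananas: 12.8 × (1.46/1.37) = 12.8 × 1.065693 = 13.6409
electricity: 10.9 × (0.33/0.38) = 10.9 × 0.868421 = 9.4658
beer: 18.5 × (3.90/5.39) = 18.5 × 0.723562 = 13.3859
broadband: 7.0 × (49.64/62.96) = 7.0 × 0.788437 = 5.5191
diesel: 25.7 × (1.13/1.02) = 25.7 × 1.107843 = 28.4716
flour: 25.1 × (2.62/2.21) = 25.1 × 1.185520 = 29.7566
Index = Σ wᵢ·(p₁ᵢ/p₀ᵢ) = 13.6409 + 9.4658 + 13.3859 + 5.5191 + 28.4716 + 29.7566 = 100.2398

100.24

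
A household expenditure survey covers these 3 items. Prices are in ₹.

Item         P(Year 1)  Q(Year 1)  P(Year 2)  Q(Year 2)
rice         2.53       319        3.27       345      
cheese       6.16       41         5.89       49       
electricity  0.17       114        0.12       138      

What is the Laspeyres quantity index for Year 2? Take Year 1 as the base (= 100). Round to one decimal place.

111.0

Laspeyres quantity index uses base-period prices as weights.
ΣP(Year 1)·Q(Year 2) = 2.53×345 + 6.16×49 + 0.17×138 = 872.85 + 301.84 + 23.46 = 1198.15
ΣP(Year 1)·Q(Year 1) = 2.53×319 + 6.16×41 + 0.17×114 = 807.07 + 252.56 + 19.38 = 1079.01
Index = 1198.15 / 1079.01 × 100 = 111.0416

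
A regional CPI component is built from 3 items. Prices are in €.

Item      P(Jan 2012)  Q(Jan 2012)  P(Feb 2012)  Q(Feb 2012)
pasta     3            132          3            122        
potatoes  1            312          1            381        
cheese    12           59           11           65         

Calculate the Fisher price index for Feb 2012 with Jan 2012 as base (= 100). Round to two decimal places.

Laspeyres component (base-period weights):
ΣP(Feb 2012)Q(Jan 2012) = 3×132 + 1×312 + 11×59 = 396 + 312 + 649 = 1357
ΣP(Jan 2012)Q(Jan 2012) = 3×132 + 1×312 + 12×59 = 396 + 312 + 708 = 1416
L = 1357 / 1416 × 100 = 95.8333
Paasche component (current-period weights):
ΣP(Feb 2012)Q(Feb 2012) = 3×122 + 1×381 + 11×65 = 366 + 381 + 715 = 1462
ΣP(Jan 2012)Q(Feb 2012) = 3×122 + 1×381 + 12×65 = 366 + 381 + 780 = 1527
P = 1462 / 1527 × 100 = 95.7433
Fisher = √(L × P) = √(95.8333 × 95.7433) = 95.7883

95.79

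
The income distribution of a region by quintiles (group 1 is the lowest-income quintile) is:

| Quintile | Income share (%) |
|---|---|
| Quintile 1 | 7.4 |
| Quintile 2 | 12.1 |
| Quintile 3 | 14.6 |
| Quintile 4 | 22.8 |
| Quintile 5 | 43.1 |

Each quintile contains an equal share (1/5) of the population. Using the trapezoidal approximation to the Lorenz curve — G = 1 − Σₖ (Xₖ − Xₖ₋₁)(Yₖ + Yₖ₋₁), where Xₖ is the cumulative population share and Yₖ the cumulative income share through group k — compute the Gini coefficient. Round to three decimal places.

Cumulative income shares Yₖ: 0.0740, 0.1950, 0.3410, 0.5690, 1.0000
Σ (Xₖ−Xₖ₋₁)(Yₖ+Yₖ₋₁) = (1/5)(0.0740+0.0000) + (1/5)(0.1950+0.0740) + (1/5)(0.3410+0.1950) + (1/5)(0.5690+0.3410) + (1/5)(1.0000+0.5690)
  = 0.0148 + 0.0538 + 0.1072 + 0.1820 + 0.3138 = 0.6716
G = 1 − 0.6716 = 0.3284

0.328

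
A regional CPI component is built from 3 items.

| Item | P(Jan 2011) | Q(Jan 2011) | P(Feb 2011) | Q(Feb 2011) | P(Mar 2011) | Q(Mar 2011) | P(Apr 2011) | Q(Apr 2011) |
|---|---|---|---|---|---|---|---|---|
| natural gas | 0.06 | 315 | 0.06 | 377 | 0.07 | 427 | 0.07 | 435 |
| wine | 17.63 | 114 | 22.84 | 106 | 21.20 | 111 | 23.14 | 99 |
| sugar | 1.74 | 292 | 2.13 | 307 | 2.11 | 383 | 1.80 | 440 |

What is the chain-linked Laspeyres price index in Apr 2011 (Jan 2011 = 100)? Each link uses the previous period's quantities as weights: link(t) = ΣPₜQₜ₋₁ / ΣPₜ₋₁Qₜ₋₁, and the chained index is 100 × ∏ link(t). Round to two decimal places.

124.28

Link Jan 2011→Feb 2011:
ΣP(Feb 2011)Q(Jan 2011) = 0.06×315 + 22.84×114 + 2.13×292 = 18.9 + 2603.76 + 621.96 = 3244.62
ΣP(Jan 2011)Q(Jan 2011) = 0.06×315 + 17.63×114 + 1.74×292 = 18.9 + 2009.82 + 508.08 = 2536.8
link = 3244.62/2536.8 = 1.279021
Link Feb 2011→Mar 2011:
ΣP(Mar 2011)Q(Feb 2011) = 0.07×377 + 21.20×106 + 2.11×307 = 26.39 + 2247.2 + 647.77 = 2921.36
ΣP(Feb 2011)Q(Feb 2011) = 0.06×377 + 22.84×106 + 2.13×307 = 22.62 + 2421.04 + 653.91 = 3097.57
link = 2921.36/3097.57 = 0.943113
Link Mar 2011→Apr 2011:
ΣP(Apr 2011)Q(Mar 2011) = 0.07×427 + 23.14×111 + 1.80×383 = 29.89 + 2568.54 + 689.4 = 3287.83
ΣP(Mar 2011)Q(Mar 2011) = 0.07×427 + 21.20×111 + 2.11×383 = 29.89 + 2353.2 + 808.13 = 3191.22
link = 3287.83/3191.22 = 1.030274
Chained index = 100 × 1.279021 × 0.943113 × 1.030274 = 124.2780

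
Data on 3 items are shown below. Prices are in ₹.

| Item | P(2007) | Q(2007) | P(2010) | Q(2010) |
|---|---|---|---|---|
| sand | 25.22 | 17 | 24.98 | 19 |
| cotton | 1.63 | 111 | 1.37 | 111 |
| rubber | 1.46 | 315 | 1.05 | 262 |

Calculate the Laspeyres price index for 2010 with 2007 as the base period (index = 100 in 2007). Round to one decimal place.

Laspeyres price index uses base-period quantities as weights.
ΣP(2010)·Q(2007) = 24.98×17 + 1.37×111 + 1.05×315 = 424.66 + 152.07 + 330.75 = 907.48
ΣP(2007)·Q(2007) = 25.22×17 + 1.63×111 + 1.46×315 = 428.74 + 180.93 + 459.9 = 1069.57
Index = 907.48 / 1069.57 × 100 = 84.8453

84.8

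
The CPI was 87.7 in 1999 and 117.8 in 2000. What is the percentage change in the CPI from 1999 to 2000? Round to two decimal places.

Change = (117.8 − 87.7) / 87.7 × 100
       = 30.1 / 87.7 × 100 = 34.3216%

34.32%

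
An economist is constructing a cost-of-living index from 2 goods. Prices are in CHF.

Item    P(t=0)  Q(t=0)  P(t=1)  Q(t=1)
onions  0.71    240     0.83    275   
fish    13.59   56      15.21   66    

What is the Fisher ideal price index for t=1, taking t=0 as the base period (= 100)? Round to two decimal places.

112.82

Laspeyres component (base-period weights):
ΣP(t=1)Q(t=0) = 0.83×240 + 15.21×56 = 199.2 + 851.76 = 1050.96
ΣP(t=0)Q(t=0) = 0.71×240 + 13.59×56 = 170.4 + 761.04 = 931.44
L = 1050.96 / 931.44 × 100 = 112.8317
Paasche component (current-period weights):
ΣP(t=1)Q(t=1) = 0.83×275 + 15.21×66 = 228.25 + 1003.86 = 1232.11
ΣP(t=0)Q(t=1) = 0.71×275 + 13.59×66 = 195.25 + 896.94 = 1092.19
P = 1232.11 / 1092.19 × 100 = 112.8110
Fisher = √(L × P) = √(112.8317 × 112.8110) = 112.8214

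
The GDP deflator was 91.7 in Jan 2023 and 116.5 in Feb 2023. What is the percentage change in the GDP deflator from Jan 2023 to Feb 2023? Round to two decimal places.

27.04%

Change = (116.5 − 91.7) / 91.7 × 100
       = 24.8 / 91.7 × 100 = 27.0447%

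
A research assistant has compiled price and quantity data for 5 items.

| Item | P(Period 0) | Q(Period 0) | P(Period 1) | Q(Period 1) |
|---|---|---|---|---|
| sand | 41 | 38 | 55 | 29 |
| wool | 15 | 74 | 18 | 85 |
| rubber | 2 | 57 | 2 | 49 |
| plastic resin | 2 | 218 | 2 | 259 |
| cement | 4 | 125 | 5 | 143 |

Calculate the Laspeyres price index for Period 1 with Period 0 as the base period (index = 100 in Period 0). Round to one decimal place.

123.6

Laspeyres price index uses base-period quantities as weights.
ΣP(Period 1)·Q(Period 0) = 55×38 + 18×74 + 2×57 + 2×218 + 5×125 = 2090 + 1332 + 114 + 436 + 625 = 4597
ΣP(Period 0)·Q(Period 0) = 41×38 + 15×74 + 2×57 + 2×218 + 4×125 = 1558 + 1110 + 114 + 436 + 500 = 3718
Index = 4597 / 3718 × 100 = 123.6417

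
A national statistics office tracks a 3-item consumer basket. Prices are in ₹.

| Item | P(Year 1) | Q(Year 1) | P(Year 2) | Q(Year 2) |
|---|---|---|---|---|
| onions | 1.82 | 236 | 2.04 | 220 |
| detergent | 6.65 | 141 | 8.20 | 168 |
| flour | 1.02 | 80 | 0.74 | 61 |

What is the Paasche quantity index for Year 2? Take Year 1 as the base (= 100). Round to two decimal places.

Paasche quantity index uses current-period prices as weights.
ΣP(Year 2)·Q(Year 2) = 2.04×220 + 8.20×168 + 0.74×61 = 448.8 + 1377.6 + 45.14 = 1871.54
ΣP(Year 2)·Q(Year 1) = 2.04×236 + 8.20×141 + 0.74×80 = 481.44 + 1156.2 + 59.2 = 1696.84
Index = 1871.54 / 1696.84 × 100 = 110.2956

110.30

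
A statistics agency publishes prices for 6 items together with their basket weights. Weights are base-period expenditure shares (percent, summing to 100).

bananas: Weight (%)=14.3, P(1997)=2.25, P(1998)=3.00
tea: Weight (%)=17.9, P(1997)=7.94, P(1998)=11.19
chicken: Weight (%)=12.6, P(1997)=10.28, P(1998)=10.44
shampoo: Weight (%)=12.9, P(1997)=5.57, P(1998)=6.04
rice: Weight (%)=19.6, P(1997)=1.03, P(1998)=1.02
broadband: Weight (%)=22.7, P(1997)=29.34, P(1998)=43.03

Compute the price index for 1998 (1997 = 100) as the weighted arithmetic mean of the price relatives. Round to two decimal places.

123.78

bananas: 14.3 × (3.00/2.25) = 14.3 × 1.333333 = 19.0667
tea: 17.9 × (11.19/7.94) = 17.9 × 1.409320 = 25.2268
chicken: 12.6 × (10.44/10.28) = 12.6 × 1.015564 = 12.7961
shampoo: 12.9 × (6.04/5.57) = 12.9 × 1.084381 = 13.9885
rice: 19.6 × (1.02/1.03) = 19.6 × 0.990291 = 19.4097
broadband: 22.7 × (43.03/29.34) = 22.7 × 1.466599 = 33.2918
Index = Σ wᵢ·(p₁ᵢ/p₀ᵢ) = 19.0667 + 25.2268 + 12.7961 + 13.9885 + 19.4097 + 33.2918 = 123.7796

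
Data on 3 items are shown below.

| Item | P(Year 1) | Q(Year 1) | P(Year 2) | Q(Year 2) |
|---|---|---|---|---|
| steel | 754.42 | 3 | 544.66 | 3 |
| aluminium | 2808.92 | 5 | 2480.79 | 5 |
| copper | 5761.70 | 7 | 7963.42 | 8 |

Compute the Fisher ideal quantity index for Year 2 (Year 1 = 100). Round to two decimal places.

Laspeyres component (base-period weights):
ΣP(Year 1)Q(Year 2) = 754.42×3 + 2808.92×5 + 5761.70×8 = 2263.26 + 14044.6 + 46093.6 = 62401.46
ΣP(Year 1)Q(Year 1) = 754.42×3 + 2808.92×5 + 5761.70×7 = 2263.26 + 14044.6 + 40331.9 = 56639.76
L = 62401.46 / 56639.76 × 100 = 110.1725
Paasche component (current-period weights):
ΣP(Year 2)Q(Year 2) = 544.66×3 + 2480.79×5 + 7963.42×8 = 1633.98 + 12403.95 + 63707.36 = 77745.29
ΣP(Year 2)Q(Year 1) = 544.66×3 + 2480.79×5 + 7963.42×7 = 1633.98 + 12403.95 + 55743.94 = 69781.87
P = 77745.29 / 69781.87 × 100 = 111.4119
Fisher = √(L × P) = √(110.1725 × 111.4119) = 110.7905

110.79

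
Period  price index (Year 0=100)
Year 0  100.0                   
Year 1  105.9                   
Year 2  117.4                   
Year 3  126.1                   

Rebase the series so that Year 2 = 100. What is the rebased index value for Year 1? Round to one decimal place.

90.2

Rebased(Year 1) = 105.9 / 117.4 × 100 = 90.2044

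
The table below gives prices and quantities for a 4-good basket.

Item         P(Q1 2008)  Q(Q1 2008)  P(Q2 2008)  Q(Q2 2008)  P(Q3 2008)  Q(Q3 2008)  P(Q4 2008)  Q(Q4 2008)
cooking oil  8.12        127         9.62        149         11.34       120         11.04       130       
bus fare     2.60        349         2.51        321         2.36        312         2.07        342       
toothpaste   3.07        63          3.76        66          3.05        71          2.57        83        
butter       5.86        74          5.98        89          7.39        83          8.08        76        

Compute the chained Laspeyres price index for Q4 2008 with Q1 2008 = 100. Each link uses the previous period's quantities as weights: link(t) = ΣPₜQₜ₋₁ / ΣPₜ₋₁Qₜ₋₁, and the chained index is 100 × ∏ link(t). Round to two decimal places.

Link Q1 2008→Q2 2008:
ΣP(Q2 2008)Q(Q1 2008) = 9.62×127 + 2.51×349 + 3.76×63 + 5.98×74 = 1221.74 + 875.99 + 236.88 + 442.52 = 2777.13
ΣP(Q1 2008)Q(Q1 2008) = 8.12×127 + 2.60×349 + 3.07×63 + 5.86×74 = 1031.24 + 907.4 + 193.41 + 433.64 = 2565.69
link = 2777.13/2565.69 = 1.082411
Link Q2 2008→Q3 2008:
ΣP(Q3 2008)Q(Q2 2008) = 11.34×149 + 2.36×321 + 3.05×66 + 7.39×89 = 1689.66 + 757.56 + 201.3 + 657.71 = 3306.23
ΣP(Q2 2008)Q(Q2 2008) = 9.62×149 + 2.51×321 + 3.76×66 + 5.98×89 = 1433.38 + 805.71 + 248.16 + 532.22 = 3019.47
link = 3306.23/3019.47 = 1.094970
Link Q3 2008→Q4 2008:
ΣP(Q4 2008)Q(Q3 2008) = 11.04×120 + 2.07×312 + 2.57×71 + 8.08×83 = 1324.8 + 645.84 + 182.47 + 670.64 = 2823.75
ΣP(Q3 2008)Q(Q3 2008) = 11.34×120 + 2.36×312 + 3.05×71 + 7.39×83 = 1360.8 + 736.32 + 216.55 + 613.37 = 2927.04
link = 2823.75/2927.04 = 0.964712
Chained index = 100 × 1.082411 × 1.094970 × 0.964712 = 114.3384

114.34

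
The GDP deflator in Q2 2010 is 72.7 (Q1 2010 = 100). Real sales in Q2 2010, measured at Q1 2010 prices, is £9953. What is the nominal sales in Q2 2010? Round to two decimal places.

Nominal = Real × (Index/100) = 9953 × (72.7/100)
        = 9953 × 0.727 = 7235.8310

7235.83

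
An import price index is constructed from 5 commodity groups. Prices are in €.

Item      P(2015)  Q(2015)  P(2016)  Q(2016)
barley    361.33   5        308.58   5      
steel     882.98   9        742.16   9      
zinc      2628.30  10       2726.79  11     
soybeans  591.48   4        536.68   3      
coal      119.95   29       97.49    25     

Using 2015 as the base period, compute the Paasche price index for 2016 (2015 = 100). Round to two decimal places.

97.30

Paasche price index uses current-period quantities as weights.
ΣP(2016)·Q(2016) = 308.58×5 + 742.16×9 + 2726.79×11 + 536.68×3 + 97.49×25 = 1542.9 + 6679.44 + 29994.69 + 1610.04 + 2437.25 = 42264.32
ΣP(2015)·Q(2016) = 361.33×5 + 882.98×9 + 2628.30×11 + 591.48×3 + 119.95×25 = 1806.65 + 7946.82 + 28911.3 + 1774.44 + 2998.75 = 43437.96
Index = 42264.32 / 43437.96 × 100 = 97.2981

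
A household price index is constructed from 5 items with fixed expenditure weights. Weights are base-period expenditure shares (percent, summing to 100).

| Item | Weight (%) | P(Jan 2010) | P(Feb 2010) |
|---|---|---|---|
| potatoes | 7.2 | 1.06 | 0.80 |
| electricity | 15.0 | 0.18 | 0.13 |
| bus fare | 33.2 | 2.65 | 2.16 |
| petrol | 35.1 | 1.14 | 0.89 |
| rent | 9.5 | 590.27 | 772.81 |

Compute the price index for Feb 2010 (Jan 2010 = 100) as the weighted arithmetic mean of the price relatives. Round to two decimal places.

potatoes: 7.2 × (0.80/1.06) = 7.2 × 0.754717 = 5.4340
electricity: 15.0 × (0.13/0.18) = 15.0 × 0.722222 = 10.8333
bus fare: 33.2 × (2.16/2.65) = 33.2 × 0.815094 = 27.0611
petrol: 35.1 × (0.89/1.14) = 35.1 × 0.780702 = 27.4026
rent: 9.5 × (772.81/590.27) = 9.5 × 1.309248 = 12.4379
Index = Σ wᵢ·(p₁ᵢ/p₀ᵢ) = 5.4340 + 10.8333 + 27.0611 + 27.4026 + 12.4379 = 83.1689

83.17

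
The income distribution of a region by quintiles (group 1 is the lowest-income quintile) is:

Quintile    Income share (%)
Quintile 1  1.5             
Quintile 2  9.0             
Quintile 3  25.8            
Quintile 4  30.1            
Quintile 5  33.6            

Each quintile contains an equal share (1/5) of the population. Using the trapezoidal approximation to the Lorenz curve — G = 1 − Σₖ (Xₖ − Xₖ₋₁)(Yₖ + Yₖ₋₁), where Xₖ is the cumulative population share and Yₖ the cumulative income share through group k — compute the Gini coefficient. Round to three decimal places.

Cumulative income shares Yₖ: 0.0150, 0.1050, 0.3630, 0.6640, 1.0000
Σ (Xₖ−Xₖ₋₁)(Yₖ+Yₖ₋₁) = (1/5)(0.0150+0.0000) + (1/5)(0.1050+0.0150) + (1/5)(0.3630+0.1050) + (1/5)(0.6640+0.3630) + (1/5)(1.0000+0.6640)
  = 0.0030 + 0.0240 + 0.0936 + 0.2054 + 0.3328 = 0.6588
G = 1 − 0.6588 = 0.3412

0.341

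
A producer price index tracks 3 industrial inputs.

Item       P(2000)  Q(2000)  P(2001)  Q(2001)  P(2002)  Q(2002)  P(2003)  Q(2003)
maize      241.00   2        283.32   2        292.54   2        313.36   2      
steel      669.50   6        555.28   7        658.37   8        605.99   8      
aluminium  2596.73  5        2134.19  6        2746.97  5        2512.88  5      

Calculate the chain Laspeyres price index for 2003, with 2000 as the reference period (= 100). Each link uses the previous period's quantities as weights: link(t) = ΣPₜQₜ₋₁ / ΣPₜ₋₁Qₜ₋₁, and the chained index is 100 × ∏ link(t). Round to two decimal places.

96.39

Link 2000→2001:
ΣP(2001)Q(2000) = 283.32×2 + 555.28×6 + 2134.19×5 = 566.64 + 3331.68 + 10670.95 = 14569.27
ΣP(2000)Q(2000) = 241.00×2 + 669.50×6 + 2596.73×5 = 482 + 4017 + 12983.65 = 17482.65
link = 14569.27/17482.65 = 0.833356
Link 2001→2002:
ΣP(2002)Q(2001) = 292.54×2 + 658.37×7 + 2746.97×6 = 585.08 + 4608.59 + 16481.82 = 21675.49
ΣP(2001)Q(2001) = 283.32×2 + 555.28×7 + 2134.19×6 = 566.64 + 3886.96 + 12805.14 = 17258.74
link = 21675.49/17258.74 = 1.255914
Link 2002→2003:
ΣP(2003)Q(2002) = 313.36×2 + 605.99×8 + 2512.88×5 = 626.72 + 4847.92 + 12564.4 = 18039.04
ΣP(2002)Q(2002) = 292.54×2 + 658.37×8 + 2746.97×5 = 585.08 + 5266.96 + 13734.85 = 19586.89
link = 18039.04/19586.89 = 0.920975
Chained index = 100 × 0.833356 × 1.255914 × 0.920975 = 96.3914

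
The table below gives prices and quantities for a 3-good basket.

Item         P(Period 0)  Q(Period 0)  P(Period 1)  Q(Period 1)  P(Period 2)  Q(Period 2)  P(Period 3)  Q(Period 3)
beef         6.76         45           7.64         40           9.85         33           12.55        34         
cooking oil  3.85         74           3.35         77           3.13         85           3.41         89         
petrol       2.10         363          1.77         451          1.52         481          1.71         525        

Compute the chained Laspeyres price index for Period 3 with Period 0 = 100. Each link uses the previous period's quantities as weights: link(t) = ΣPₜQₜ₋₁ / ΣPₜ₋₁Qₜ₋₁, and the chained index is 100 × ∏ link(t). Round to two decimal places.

102.24

Link Period 0→Period 1:
ΣP(Period 1)Q(Period 0) = 7.64×45 + 3.35×74 + 1.77×363 = 343.8 + 247.9 + 642.51 = 1234.21
ΣP(Period 0)Q(Period 0) = 6.76×45 + 3.85×74 + 2.10×363 = 304.2 + 284.9 + 762.3 = 1351.4
link = 1234.21/1351.4 = 0.913283
Link Period 1→Period 2:
ΣP(Period 2)Q(Period 1) = 9.85×40 + 3.13×77 + 1.52×451 = 394 + 241.01 + 685.52 = 1320.53
ΣP(Period 1)Q(Period 1) = 7.64×40 + 3.35×77 + 1.77×451 = 305.6 + 257.95 + 798.27 = 1361.82
link = 1320.53/1361.82 = 0.969680
Link Period 2→Period 3:
ΣP(Period 3)Q(Period 2) = 12.55×33 + 3.41×85 + 1.71×481 = 414.15 + 289.85 + 822.51 = 1526.51
ΣP(Period 2)Q(Period 2) = 9.85×33 + 3.13×85 + 1.52×481 = 325.05 + 266.05 + 731.12 = 1322.22
link = 1526.51/1322.22 = 1.154505
Chained index = 100 × 0.913283 × 0.969680 × 1.154505 = 102.2421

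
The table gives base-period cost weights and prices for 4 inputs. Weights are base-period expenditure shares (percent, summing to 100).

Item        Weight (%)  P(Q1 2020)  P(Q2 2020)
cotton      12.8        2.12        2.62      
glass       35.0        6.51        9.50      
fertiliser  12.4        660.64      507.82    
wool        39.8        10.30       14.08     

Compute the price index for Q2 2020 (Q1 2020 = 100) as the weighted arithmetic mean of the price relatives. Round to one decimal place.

cotton: 12.8 × (2.62/2.12) = 12.8 × 1.235849 = 15.8189
glass: 35.0 × (9.50/6.51) = 35.0 × 1.459293 = 51.0753
fertiliser: 12.4 × (507.82/660.64) = 12.4 × 0.768679 = 9.5316
wool: 39.8 × (14.08/10.30) = 39.8 × 1.366990 = 54.4062
Index = Σ wᵢ·(p₁ᵢ/p₀ᵢ) = 15.8189 + 51.0753 + 9.5316 + 54.4062 = 130.8320

130.8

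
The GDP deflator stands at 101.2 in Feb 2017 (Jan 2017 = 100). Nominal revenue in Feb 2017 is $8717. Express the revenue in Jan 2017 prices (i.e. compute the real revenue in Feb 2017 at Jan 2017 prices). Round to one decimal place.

8613.6

Real = Nominal ÷ (Index/100) = 8717 ÷ (101.2/100)
     = 8717 ÷ 1.012 = 8613.6364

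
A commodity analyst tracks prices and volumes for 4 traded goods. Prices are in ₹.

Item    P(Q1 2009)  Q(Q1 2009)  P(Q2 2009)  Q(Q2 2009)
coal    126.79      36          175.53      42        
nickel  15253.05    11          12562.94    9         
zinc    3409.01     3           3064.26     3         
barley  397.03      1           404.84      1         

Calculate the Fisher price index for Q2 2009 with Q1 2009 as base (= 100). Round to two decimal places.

Laspeyres component (base-period weights):
ΣP(Q2 2009)Q(Q1 2009) = 175.53×36 + 12562.94×11 + 3064.26×3 + 404.84×1 = 6319.08 + 138192.34 + 9192.78 + 404.84 = 154109.04
ΣP(Q1 2009)Q(Q1 2009) = 126.79×36 + 15253.05×11 + 3409.01×3 + 397.03×1 = 4564.44 + 167783.55 + 10227.03 + 397.03 = 182972.05
L = 154109.04 / 182972.05 × 100 = 84.2255
Paasche component (current-period weights):
ΣP(Q2 2009)Q(Q2 2009) = 175.53×42 + 12562.94×9 + 3064.26×3 + 404.84×1 = 7372.26 + 113066.46 + 9192.78 + 404.84 = 130036.34
ΣP(Q1 2009)Q(Q2 2009) = 126.79×42 + 15253.05×9 + 3409.01×3 + 397.03×1 = 5325.18 + 137277.45 + 10227.03 + 397.03 = 153226.69
P = 130036.34 / 153226.69 × 100 = 84.8653
Fisher = √(L × P) = √(84.2255 × 84.8653) = 84.5448

84.54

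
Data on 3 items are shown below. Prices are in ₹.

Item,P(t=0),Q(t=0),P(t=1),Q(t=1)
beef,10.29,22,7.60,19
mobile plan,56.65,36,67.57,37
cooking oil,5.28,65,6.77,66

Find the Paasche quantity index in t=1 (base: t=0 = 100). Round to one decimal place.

Paasche quantity index uses current-period prices as weights.
ΣP(t=1)·Q(t=1) = 7.60×19 + 67.57×37 + 6.77×66 = 144.4 + 2500.09 + 446.82 = 3091.31
ΣP(t=1)·Q(t=0) = 7.60×22 + 67.57×36 + 6.77×65 = 167.2 + 2432.52 + 440.05 = 3039.77
Index = 3091.31 / 3039.77 × 100 = 101.6955

101.7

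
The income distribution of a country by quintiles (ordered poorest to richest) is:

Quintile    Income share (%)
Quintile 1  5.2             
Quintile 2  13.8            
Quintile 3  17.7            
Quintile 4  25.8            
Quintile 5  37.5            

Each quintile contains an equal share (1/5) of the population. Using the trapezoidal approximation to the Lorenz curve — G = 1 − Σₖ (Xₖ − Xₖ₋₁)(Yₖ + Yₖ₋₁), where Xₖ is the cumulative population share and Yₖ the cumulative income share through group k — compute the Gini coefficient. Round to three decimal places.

Cumulative income shares Yₖ: 0.0520, 0.1900, 0.3670, 0.6250, 1.0000
Σ (Xₖ−Xₖ₋₁)(Yₖ+Yₖ₋₁) = (1/5)(0.0520+0.0000) + (1/5)(0.1900+0.0520) + (1/5)(0.3670+0.1900) + (1/5)(0.6250+0.3670) + (1/5)(1.0000+0.6250)
  = 0.0104 + 0.0484 + 0.1114 + 0.1984 + 0.3250 = 0.6936
G = 1 − 0.6936 = 0.3064

0.306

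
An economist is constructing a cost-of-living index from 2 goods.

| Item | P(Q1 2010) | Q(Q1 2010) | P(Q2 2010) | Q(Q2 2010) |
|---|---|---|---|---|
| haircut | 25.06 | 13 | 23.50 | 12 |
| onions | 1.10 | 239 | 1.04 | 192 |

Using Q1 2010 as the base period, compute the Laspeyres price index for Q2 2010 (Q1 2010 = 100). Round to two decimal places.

Laspeyres price index uses base-period quantities as weights.
ΣP(Q2 2010)·Q(Q1 2010) = 23.50×13 + 1.04×239 = 305.5 + 248.56 = 554.06
ΣP(Q1 2010)·Q(Q1 2010) = 25.06×13 + 1.10×239 = 325.78 + 262.9 = 588.68
Index = 554.06 / 588.68 × 100 = 94.1190

94.12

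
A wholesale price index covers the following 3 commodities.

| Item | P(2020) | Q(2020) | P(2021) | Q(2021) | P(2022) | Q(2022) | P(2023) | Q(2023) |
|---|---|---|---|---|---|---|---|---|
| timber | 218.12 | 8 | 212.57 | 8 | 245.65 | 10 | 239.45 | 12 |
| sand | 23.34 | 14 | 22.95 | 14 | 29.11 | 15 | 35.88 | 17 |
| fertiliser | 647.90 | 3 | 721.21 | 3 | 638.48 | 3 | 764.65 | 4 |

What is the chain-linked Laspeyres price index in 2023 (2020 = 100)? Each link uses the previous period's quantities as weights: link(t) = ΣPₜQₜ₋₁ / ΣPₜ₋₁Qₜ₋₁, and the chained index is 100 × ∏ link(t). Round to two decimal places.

Link 2020→2021:
ΣP(2021)Q(2020) = 212.57×8 + 22.95×14 + 721.21×3 = 1700.56 + 321.3 + 2163.63 = 4185.49
ΣP(2020)Q(2020) = 218.12×8 + 23.34×14 + 647.90×3 = 1744.96 + 326.76 + 1943.7 = 4015.42
link = 4185.49/4015.42 = 1.042354
Link 2021→2022:
ΣP(2022)Q(2021) = 245.65×8 + 29.11×14 + 638.48×3 = 1965.2 + 407.54 + 1915.44 = 4288.18
ΣP(2021)Q(2021) = 212.57×8 + 22.95×14 + 721.21×3 = 1700.56 + 321.3 + 2163.63 = 4185.49
link = 4288.18/4185.49 = 1.024535
Link 2022→2023:
ΣP(2023)Q(2022) = 239.45×10 + 35.88×15 + 764.65×3 = 2394.5 + 538.2 + 2293.95 = 5226.65
ΣP(2022)Q(2022) = 245.65×10 + 29.11×15 + 638.48×3 = 2456.5 + 436.65 + 1915.44 = 4808.59
link = 5226.65/4808.59 = 1.086940
Chained index = 100 × 1.042354 × 1.024535 × 1.086940 = 116.0774

116.08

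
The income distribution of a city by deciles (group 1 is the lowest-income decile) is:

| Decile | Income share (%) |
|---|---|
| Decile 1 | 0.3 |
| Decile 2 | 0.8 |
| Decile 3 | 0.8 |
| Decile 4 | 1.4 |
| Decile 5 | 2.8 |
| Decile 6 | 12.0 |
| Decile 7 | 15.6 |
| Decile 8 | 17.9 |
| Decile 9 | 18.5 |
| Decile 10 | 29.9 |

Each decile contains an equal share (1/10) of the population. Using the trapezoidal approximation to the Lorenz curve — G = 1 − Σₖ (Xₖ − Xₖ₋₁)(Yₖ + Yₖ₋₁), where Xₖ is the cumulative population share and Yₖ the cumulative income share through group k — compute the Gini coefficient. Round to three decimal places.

Cumulative income shares Yₖ: 0.0030, 0.0110, 0.0190, 0.0330, 0.0610, 0.1810, 0.3370, 0.5160, 0.7010, 1.0000
Σ (Xₖ−Xₖ₋₁)(Yₖ+Yₖ₋₁) = (1/10)(0.0030+0.0000) + (1/10)(0.0110+0.0030) + (1/10)(0.0190+0.0110) + (1/10)(0.0330+0.0190) + (1/10)(0.0610+0.0330) + (1/10)(0.1810+0.0610) + (1/10)(0.3370+0.1810) + (1/10)(0.5160+0.3370) + (1/10)(0.7010+0.5160) + (1/10)(1.0000+0.7010)
  = 0.0003 + 0.0014 + 0.0030 + 0.0052 + 0.0094 + 0.0242 + 0.0518 + 0.0853 + 0.1217 + 0.1701 = 0.4724
G = 1 − 0.4724 = 0.5276

0.528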